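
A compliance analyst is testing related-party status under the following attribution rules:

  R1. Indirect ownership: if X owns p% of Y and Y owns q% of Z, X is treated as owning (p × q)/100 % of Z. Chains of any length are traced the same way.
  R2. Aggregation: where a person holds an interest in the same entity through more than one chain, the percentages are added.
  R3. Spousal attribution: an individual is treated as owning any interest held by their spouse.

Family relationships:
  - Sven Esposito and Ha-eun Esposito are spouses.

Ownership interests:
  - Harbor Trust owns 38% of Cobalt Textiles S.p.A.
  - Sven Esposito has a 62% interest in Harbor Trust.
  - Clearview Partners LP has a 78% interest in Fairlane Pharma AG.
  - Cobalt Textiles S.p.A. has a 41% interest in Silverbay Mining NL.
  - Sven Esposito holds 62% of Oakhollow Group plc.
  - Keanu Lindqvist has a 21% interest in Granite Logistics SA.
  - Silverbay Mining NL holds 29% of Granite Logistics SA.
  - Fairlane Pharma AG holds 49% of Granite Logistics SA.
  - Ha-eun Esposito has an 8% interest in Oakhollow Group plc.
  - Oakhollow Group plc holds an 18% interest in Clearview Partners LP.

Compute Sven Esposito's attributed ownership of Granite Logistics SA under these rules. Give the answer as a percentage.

7.617004%

By spousal attribution (R3), Sven Esposito is treated as also owning Ha-eun Esposito's interest in Oakhollow Group plc, giving 62% + 8% = 70%.
Chain via Harbor Trust → Cobalt Textiles S.p.A. → Silverbay Mining NL (R1): 62% × 38% × 41% × 29% = 2.801284% of Granite Logistics SA.
Chain via Oakhollow Group plc → Clearview Partners LP → Fairlane Pharma AG (R1): 70% × 18% × 78% × 49% = 4.81572% of Granite Logistics SA.
Aggregating (R2): 2.801284% + 4.81572% = 7.617004%.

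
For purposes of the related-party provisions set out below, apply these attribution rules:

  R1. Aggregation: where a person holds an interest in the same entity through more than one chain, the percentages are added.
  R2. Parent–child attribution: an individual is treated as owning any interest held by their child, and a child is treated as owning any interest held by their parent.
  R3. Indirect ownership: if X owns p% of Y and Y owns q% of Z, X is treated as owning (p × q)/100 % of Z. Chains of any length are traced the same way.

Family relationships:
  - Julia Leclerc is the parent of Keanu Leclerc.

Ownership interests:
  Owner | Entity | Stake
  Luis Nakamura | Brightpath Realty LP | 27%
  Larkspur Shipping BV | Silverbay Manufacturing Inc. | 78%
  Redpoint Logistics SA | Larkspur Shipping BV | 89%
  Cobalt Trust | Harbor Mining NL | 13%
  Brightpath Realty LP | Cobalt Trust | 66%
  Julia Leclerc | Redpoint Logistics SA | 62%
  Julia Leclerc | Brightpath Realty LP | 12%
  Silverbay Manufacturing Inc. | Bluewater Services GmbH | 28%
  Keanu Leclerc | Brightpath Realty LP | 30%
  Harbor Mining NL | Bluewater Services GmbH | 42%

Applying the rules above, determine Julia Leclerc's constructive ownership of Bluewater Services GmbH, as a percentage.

By parent–child attribution (R2), Julia Leclerc is treated as also owning Keanu Leclerc's interest in Brightpath Realty LP, giving 12% + 30% = 42%.
Chain via Brightpath Realty LP → Cobalt Trust → Harbor Mining NL (R3): 42% × 66% × 13% × 42% = 1.513512% of Bluewater Services GmbH.
Chain via Redpoint Logistics SA → Larkspur Shipping BV → Silverbay Manufacturing Inc. (R3): 62% × 89% × 78% × 28% = 12.051312% of Bluewater Services GmbH.
Aggregating (R1): 1.513512% + 12.051312% = 13.564824%.

13.564824%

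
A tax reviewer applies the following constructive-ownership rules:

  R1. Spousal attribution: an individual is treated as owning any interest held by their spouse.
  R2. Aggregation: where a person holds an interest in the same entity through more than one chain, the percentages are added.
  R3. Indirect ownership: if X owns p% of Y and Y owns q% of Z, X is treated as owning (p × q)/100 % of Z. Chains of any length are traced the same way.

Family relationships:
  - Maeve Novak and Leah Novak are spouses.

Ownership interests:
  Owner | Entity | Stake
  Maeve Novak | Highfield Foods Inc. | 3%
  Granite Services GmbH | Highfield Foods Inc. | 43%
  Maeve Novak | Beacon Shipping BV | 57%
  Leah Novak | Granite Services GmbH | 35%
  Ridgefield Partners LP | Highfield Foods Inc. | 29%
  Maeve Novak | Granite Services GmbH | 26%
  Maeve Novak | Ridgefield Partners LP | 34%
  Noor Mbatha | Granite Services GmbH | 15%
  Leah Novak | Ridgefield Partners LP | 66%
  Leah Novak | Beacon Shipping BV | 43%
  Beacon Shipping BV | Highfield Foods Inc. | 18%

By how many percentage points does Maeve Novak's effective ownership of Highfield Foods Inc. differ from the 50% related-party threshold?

By spousal attribution (R1), Maeve Novak is treated as also owning Leah Novak's interest in Granite Services GmbH, giving 26% + 35% = 61%.
By spousal attribution (R1), Maeve Novak is treated as also owning Leah Novak's interest in Ridgefield Partners LP, giving 34% + 66% = 100%.
By spousal attribution (R1), Maeve Novak is treated as also owning Leah Novak's interest in Beacon Shipping BV, giving 57% + 43% = 100%.
Chain via Granite Services GmbH (R3): 61% × 43% = 26.23% of Highfield Foods Inc.
Chain via Ridgefield Partners LP (R3): 100% × 29% = 29% of Highfield Foods Inc.
Chain via Beacon Shipping BV (R3): 100% × 18% = 18% of Highfield Foods Inc.
Direct interest in Highfield Foods Inc: 3%.
Aggregating (R2): 26.23% + 29% + 18% + 3% = 76.23%.
76.23% exceeds the 50% threshold by 26.23 percentage points.

26.23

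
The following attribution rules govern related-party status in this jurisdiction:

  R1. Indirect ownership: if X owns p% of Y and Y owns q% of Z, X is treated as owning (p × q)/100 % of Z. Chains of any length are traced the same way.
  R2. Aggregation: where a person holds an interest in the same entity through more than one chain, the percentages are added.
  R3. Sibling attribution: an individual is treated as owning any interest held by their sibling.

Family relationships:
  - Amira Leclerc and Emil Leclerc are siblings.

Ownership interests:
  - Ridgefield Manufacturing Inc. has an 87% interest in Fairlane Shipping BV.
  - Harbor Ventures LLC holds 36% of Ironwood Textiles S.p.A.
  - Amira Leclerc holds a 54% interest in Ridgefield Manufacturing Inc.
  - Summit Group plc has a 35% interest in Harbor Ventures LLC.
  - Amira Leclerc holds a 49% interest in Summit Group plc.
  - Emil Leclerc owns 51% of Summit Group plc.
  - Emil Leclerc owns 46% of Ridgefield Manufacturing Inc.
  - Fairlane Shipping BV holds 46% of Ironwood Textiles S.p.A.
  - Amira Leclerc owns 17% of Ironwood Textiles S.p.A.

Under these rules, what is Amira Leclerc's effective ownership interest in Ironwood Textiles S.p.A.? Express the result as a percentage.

By sibling attribution (R3), Amira Leclerc is treated as also owning Emil Leclerc's interest in Summit Group plc, giving 49% + 51% = 100%.
By sibling attribution (R3), Amira Leclerc is treated as also owning Emil Leclerc's interest in Ridgefield Manufacturing Inc, giving 54% + 46% = 100%.
Chain via Summit Group plc → Harbor Ventures LLC (R1): 100% × 35% × 36% = 12.6% of Ironwood Textiles S.p.A.
Chain via Ridgefield Manufacturing Inc. → Fairlane Shipping BV (R1): 100% × 87% × 46% = 40.02% of Ironwood Textiles S.p.A.
Direct interest in Ironwood Textiles S.p.A: 17%.
Aggregating (R2): 12.6% + 40.02% + 17% = 69.62%.

69.62%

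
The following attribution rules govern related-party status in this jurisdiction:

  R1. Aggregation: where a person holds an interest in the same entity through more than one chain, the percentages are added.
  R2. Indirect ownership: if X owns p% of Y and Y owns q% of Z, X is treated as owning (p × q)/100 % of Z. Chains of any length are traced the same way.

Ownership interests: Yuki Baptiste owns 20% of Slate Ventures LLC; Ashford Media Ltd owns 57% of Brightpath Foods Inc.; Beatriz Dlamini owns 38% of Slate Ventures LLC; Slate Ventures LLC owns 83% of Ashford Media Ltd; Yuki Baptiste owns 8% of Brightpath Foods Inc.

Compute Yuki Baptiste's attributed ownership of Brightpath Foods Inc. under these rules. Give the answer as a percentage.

17.462%

Chain via Slate Ventures LLC → Ashford Media Ltd (R2): 20% × 83% × 57% = 9.462% of Brightpath Foods Inc.
Direct interest in Brightpath Foods Inc: 8%.
Aggregating (R1): 9.462% + 8% = 17.462%.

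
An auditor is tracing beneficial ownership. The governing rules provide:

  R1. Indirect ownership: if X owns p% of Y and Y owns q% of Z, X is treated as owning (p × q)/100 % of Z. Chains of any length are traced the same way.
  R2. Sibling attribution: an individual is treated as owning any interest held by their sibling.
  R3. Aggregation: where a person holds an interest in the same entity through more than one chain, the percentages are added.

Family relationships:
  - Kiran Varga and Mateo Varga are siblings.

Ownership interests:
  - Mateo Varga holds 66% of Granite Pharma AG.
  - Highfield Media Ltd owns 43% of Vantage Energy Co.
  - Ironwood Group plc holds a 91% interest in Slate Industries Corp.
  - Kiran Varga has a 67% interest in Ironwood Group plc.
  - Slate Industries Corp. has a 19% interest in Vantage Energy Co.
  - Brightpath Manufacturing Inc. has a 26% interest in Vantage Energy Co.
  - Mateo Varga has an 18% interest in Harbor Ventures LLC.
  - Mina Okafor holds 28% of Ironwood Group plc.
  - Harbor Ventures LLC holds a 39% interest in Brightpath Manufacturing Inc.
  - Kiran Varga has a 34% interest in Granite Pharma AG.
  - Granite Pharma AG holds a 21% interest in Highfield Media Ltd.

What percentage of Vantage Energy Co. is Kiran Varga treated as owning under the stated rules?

By sibling attribution (R2), Kiran Varga is treated as also owning Mateo Varga's interest in Granite Pharma AG, giving 34% + 66% = 100%.
By sibling attribution (R2), Kiran Varga is treated as owning Mateo Varga's 18% interest in Harbor Ventures LLC.
Chain via Granite Pharma AG → Highfield Media Ltd (R1): 100% × 21% × 43% = 9.03% of Vantage Energy Co.
Chain via Ironwood Group plc → Slate Industries Corp. (R1): 67% × 91% × 19% = 11.5843% of Vantage Energy Co.
Chain via Harbor Ventures LLC → Brightpath Manufacturing Inc. (R1): 18% × 39% × 26% = 1.8252% of Vantage Energy Co.
Aggregating (R3): 9.03% + 11.5843% + 1.8252% = 22.4395%.

22.4395%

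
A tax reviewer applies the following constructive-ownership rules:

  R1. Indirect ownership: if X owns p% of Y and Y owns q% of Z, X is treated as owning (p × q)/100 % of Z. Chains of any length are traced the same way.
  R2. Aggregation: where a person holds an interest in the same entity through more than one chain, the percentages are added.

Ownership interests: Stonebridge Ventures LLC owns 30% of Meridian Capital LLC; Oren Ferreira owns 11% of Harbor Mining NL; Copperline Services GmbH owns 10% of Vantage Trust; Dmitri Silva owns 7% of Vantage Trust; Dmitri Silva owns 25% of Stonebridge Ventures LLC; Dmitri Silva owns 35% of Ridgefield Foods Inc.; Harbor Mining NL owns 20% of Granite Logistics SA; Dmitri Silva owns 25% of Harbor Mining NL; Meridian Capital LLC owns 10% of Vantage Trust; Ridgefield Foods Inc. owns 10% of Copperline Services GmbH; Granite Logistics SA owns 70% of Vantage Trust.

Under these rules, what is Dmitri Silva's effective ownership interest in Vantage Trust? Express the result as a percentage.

11.6%

Chain via Stonebridge Ventures LLC → Meridian Capital LLC (R1): 25% × 30% × 10% = 0.75% of Vantage Trust.
Chain via Harbor Mining NL → Granite Logistics SA (R1): 25% × 20% × 70% = 3.5% of Vantage Trust.
Chain via Ridgefield Foods Inc. → Copperline Services GmbH (R1): 35% × 10% × 10% = 0.35% of Vantage Trust.
Direct interest in Vantage Trust: 7%.
Aggregating (R2): 0.75% + 3.5% + 0.35% + 7% = 11.6%.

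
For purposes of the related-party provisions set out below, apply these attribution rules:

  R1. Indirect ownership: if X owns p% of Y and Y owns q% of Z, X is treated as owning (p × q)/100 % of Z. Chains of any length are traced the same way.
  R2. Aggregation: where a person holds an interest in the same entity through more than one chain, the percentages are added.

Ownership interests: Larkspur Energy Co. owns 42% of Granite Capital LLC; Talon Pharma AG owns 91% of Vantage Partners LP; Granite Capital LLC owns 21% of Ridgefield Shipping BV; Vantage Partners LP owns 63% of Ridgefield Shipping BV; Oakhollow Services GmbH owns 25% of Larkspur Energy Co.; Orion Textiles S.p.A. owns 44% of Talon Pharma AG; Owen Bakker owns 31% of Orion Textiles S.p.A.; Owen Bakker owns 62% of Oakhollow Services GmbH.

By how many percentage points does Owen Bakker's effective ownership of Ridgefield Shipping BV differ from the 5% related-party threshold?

4.186912

Chain via Orion Textiles S.p.A. → Talon Pharma AG → Vantage Partners LP (R1): 31% × 44% × 91% × 63% = 7.819812% of Ridgefield Shipping BV.
Chain via Oakhollow Services GmbH → Larkspur Energy Co. → Granite Capital LLC (R1): 62% × 25% × 42% × 21% = 1.3671% of Ridgefield Shipping BV.
Aggregating (R2): 7.819812% + 1.3671% = 9.186912%.
9.186912% exceeds the 5% threshold by 4.186912 percentage points.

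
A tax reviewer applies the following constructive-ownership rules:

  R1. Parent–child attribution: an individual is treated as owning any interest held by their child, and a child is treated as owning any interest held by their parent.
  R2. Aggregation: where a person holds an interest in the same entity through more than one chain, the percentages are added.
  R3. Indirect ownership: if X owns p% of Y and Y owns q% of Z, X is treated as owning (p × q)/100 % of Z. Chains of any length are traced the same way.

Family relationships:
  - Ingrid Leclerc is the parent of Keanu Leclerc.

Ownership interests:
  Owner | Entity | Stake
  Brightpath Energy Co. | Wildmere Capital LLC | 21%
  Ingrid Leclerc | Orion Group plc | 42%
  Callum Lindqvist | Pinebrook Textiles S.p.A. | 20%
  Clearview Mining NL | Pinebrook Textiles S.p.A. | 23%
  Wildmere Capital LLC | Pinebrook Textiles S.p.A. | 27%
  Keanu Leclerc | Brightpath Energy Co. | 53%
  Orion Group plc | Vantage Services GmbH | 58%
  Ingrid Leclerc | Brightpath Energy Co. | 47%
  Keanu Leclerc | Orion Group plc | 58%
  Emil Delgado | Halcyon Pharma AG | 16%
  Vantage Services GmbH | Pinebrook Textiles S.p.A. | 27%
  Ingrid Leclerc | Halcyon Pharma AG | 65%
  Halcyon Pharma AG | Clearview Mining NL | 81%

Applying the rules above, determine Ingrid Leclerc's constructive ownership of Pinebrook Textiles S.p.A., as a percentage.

33.4395%

By parent–child attribution (R1), Ingrid Leclerc is treated as also owning Keanu Leclerc's interest in Brightpath Energy Co, giving 47% + 53% = 100%.
By parent–child attribution (R1), Ingrid Leclerc is treated as also owning Keanu Leclerc's interest in Orion Group plc, giving 42% + 58% = 100%.
Chain via Halcyon Pharma AG → Clearview Mining NL (R3): 65% × 81% × 23% = 12.1095% of Pinebrook Textiles S.p.A.
Chain via Brightpath Energy Co. → Wildmere Capital LLC (R3): 100% × 21% × 27% = 5.67% of Pinebrook Textiles S.p.A.
Chain via Orion Group plc → Vantage Services GmbH (R3): 100% × 58% × 27% = 15.66% of Pinebrook Textiles S.p.A.
Aggregating (R2): 12.1095% + 5.67% + 15.66% = 33.4395%.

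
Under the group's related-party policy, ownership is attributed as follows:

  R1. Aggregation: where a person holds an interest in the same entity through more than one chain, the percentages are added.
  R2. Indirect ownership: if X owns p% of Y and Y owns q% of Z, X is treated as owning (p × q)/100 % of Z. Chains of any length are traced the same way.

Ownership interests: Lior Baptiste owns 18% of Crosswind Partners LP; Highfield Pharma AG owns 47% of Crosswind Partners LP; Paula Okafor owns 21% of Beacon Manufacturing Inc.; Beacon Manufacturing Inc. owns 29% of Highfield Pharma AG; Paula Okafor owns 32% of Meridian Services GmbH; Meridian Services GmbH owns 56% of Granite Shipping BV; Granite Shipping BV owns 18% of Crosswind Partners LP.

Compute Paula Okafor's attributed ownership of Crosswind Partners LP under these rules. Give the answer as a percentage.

Chain via Meridian Services GmbH → Granite Shipping BV (R2): 32% × 56% × 18% = 3.2256% of Crosswind Partners LP.
Chain via Beacon Manufacturing Inc. → Highfield Pharma AG (R2): 21% × 29% × 47% = 2.8623% of Crosswind Partners LP.
Aggregating (R1): 3.2256% + 2.8623% = 6.0879%.

6.0879%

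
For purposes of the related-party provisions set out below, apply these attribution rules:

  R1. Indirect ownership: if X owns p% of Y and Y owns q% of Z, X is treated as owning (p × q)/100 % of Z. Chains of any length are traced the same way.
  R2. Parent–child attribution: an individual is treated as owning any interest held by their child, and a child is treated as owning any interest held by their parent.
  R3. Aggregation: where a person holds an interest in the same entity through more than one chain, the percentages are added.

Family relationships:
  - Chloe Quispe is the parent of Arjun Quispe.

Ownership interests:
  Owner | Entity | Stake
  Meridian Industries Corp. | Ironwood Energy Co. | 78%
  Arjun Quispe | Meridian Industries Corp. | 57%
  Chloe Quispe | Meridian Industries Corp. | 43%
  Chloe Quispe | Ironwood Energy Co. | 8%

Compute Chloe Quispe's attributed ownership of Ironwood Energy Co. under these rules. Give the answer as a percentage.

86%

By parent–child attribution (R2), Chloe Quispe is treated as also owning Arjun Quispe's interest in Meridian Industries Corp, giving 43% + 57% = 100%.
Chain via Meridian Industries Corp. (R1): 100% × 78% = 78% of Ironwood Energy Co.
Direct interest in Ironwood Energy Co: 8%.
Aggregating (R3): 78% + 8% = 86%.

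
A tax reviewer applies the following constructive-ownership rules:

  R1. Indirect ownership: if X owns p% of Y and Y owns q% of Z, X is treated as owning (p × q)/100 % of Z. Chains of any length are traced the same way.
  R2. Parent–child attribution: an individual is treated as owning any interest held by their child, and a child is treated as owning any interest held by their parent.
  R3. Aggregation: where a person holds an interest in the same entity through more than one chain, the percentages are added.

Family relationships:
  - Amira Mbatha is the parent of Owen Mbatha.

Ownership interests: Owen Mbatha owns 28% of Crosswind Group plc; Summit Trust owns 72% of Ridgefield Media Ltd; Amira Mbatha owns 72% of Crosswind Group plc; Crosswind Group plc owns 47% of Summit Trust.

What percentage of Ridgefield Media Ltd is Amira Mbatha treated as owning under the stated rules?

By parent–child attribution (R2), Amira Mbatha is treated as also owning Owen Mbatha's interest in Crosswind Group plc, giving 72% + 28% = 100%.
Chain via Crosswind Group plc → Summit Trust (R1): 100% × 47% × 72% = 33.84% of Ridgefield Media Ltd.

33.84%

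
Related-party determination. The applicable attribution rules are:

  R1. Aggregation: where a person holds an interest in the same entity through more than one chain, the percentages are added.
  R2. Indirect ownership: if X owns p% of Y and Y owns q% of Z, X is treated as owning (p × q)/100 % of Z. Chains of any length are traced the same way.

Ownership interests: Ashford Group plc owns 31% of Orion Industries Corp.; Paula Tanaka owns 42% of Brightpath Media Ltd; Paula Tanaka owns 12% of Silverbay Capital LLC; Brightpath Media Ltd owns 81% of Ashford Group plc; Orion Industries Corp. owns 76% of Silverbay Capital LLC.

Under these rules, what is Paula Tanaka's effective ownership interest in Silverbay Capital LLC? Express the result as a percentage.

Chain via Brightpath Media Ltd → Ashford Group plc → Orion Industries Corp. (R2): 42% × 81% × 31% × 76% = 8.015112% of Silverbay Capital LLC.
Direct interest in Silverbay Capital LLC: 12%.
Aggregating (R1): 8.015112% + 12% = 20.015112%.

20.015112%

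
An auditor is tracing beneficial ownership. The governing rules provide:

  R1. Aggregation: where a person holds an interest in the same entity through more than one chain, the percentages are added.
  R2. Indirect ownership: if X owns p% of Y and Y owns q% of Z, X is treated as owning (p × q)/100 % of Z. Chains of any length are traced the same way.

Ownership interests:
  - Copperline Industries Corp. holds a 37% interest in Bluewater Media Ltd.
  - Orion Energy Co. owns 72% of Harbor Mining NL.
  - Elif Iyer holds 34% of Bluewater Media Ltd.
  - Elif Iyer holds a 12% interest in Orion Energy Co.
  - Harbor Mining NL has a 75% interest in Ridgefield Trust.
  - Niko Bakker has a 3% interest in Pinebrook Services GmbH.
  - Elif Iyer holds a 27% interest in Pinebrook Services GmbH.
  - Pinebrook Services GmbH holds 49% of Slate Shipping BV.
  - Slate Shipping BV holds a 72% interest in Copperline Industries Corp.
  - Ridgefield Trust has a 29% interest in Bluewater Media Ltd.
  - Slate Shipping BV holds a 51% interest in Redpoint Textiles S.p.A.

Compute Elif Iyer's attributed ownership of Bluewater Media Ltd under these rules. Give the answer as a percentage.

39.403672%

Chain via Orion Energy Co. → Harbor Mining NL → Ridgefield Trust (R2): 12% × 72% × 75% × 29% = 1.8792% of Bluewater Media Ltd.
Chain via Pinebrook Services GmbH → Slate Shipping BV → Copperline Industries Corp. (R2): 27% × 49% × 72% × 37% = 3.524472% of Bluewater Media Ltd.
Direct interest in Bluewater Media Ltd: 34%.
Aggregating (R1): 1.8792% + 3.524472% + 34% = 39.403672%.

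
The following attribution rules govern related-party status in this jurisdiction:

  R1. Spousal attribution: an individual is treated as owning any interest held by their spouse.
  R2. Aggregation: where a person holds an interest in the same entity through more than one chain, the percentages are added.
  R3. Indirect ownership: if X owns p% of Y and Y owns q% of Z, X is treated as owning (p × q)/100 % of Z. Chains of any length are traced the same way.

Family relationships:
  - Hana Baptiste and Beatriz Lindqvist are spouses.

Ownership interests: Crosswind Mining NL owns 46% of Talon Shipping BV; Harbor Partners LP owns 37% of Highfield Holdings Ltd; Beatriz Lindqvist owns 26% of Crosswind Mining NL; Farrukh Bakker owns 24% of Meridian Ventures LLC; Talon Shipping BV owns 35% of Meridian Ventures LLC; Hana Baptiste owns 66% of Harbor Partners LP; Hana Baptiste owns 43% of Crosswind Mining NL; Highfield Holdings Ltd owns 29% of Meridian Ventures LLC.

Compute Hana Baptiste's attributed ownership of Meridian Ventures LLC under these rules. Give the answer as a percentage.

18.1908%

By spousal attribution (R1), Hana Baptiste is treated as also owning Beatriz Lindqvist's interest in Crosswind Mining NL, giving 43% + 26% = 69%.
Chain via Harbor Partners LP → Highfield Holdings Ltd (R3): 66% × 37% × 29% = 7.0818% of Meridian Ventures LLC.
Chain via Crosswind Mining NL → Talon Shipping BV (R3): 69% × 46% × 35% = 11.109% of Meridian Ventures LLC.
Aggregating (R2): 7.0818% + 11.109% = 18.1908%.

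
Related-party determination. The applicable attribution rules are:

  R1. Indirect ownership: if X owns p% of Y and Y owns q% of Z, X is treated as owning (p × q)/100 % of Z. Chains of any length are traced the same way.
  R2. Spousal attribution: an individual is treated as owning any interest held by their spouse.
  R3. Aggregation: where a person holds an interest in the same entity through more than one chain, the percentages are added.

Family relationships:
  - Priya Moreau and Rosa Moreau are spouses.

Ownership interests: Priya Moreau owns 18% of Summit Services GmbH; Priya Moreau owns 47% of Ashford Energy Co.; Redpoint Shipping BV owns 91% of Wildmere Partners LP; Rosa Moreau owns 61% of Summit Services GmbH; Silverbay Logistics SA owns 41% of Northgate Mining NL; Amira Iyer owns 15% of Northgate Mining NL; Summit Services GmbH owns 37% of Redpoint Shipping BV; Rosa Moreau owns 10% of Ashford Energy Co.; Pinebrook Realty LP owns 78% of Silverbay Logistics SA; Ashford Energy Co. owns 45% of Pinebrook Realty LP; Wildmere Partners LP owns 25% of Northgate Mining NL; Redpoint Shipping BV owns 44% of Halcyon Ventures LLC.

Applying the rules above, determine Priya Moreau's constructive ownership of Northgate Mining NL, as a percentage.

By spousal attribution (R2), Priya Moreau is treated as also owning Rosa Moreau's interest in Ashford Energy Co, giving 47% + 10% = 57%.
By spousal attribution (R2), Priya Moreau is treated as also owning Rosa Moreau's interest in Summit Services GmbH, giving 18% + 61% = 79%.
Chain via Ashford Energy Co. → Pinebrook Realty LP → Silverbay Logistics SA (R1): 57% × 45% × 78% × 41% = 8.20287% of Northgate Mining NL.
Chain via Summit Services GmbH → Redpoint Shipping BV → Wildmere Partners LP (R1): 79% × 37% × 91% × 25% = 6.649825% of Northgate Mining NL.
Aggregating (R3): 8.20287% + 6.649825% = 14.852695%.

14.852695%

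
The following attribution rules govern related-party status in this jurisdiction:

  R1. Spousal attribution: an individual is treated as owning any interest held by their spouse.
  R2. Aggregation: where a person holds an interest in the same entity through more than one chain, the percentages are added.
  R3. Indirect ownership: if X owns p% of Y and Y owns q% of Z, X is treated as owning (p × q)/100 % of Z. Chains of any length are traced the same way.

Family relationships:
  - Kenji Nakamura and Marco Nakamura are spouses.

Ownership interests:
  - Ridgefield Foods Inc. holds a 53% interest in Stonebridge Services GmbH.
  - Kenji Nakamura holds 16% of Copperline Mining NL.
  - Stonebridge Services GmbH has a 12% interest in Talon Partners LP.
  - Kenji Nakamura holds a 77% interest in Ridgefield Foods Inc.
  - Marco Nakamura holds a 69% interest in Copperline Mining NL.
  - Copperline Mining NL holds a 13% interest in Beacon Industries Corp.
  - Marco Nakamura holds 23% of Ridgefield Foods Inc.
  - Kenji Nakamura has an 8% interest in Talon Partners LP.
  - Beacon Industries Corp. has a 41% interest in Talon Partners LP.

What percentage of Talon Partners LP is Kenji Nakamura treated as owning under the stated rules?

By spousal attribution (R1), Kenji Nakamura is treated as also owning Marco Nakamura's interest in Ridgefield Foods Inc, giving 77% + 23% = 100%.
By spousal attribution (R1), Kenji Nakamura is treated as also owning Marco Nakamura's interest in Copperline Mining NL, giving 16% + 69% = 85%.
Chain via Ridgefield Foods Inc. → Stonebridge Services GmbH (R3): 100% × 53% × 12% = 6.36% of Talon Partners LP.
Chain via Copperline Mining NL → Beacon Industries Corp. (R3): 85% × 13% × 41% = 4.5305% of Talon Partners LP.
Direct interest in Talon Partners LP: 8%.
Aggregating (R2): 6.36% + 4.5305% + 8% = 18.8905%.

18.8905%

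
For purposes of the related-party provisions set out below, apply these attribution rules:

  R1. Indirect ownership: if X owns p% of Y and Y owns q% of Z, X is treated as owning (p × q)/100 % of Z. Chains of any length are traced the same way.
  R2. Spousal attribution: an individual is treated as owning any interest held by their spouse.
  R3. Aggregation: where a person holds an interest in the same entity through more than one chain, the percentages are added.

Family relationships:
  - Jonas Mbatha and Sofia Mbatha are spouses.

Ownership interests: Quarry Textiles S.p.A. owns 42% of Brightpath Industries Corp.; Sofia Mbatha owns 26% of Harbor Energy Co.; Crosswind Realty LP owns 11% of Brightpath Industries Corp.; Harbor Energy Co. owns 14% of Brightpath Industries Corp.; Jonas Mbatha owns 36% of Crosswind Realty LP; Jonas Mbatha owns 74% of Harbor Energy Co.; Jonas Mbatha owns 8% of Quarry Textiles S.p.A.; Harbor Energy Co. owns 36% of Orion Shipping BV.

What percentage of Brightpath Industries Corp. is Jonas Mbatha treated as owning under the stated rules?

By spousal attribution (R2), Jonas Mbatha is treated as also owning Sofia Mbatha's interest in Harbor Energy Co, giving 74% + 26% = 100%.
Chain via Crosswind Realty LP (R1): 36% × 11% = 3.96% of Brightpath Industries Corp.
Chain via Quarry Textiles S.p.A. (R1): 8% × 42% = 3.36% of Brightpath Industries Corp.
Chain via Harbor Energy Co. (R1): 100% × 14% = 14% of Brightpath Industries Corp.
Aggregating (R3): 3.96% + 3.36% + 14% = 21.32%.

21.32%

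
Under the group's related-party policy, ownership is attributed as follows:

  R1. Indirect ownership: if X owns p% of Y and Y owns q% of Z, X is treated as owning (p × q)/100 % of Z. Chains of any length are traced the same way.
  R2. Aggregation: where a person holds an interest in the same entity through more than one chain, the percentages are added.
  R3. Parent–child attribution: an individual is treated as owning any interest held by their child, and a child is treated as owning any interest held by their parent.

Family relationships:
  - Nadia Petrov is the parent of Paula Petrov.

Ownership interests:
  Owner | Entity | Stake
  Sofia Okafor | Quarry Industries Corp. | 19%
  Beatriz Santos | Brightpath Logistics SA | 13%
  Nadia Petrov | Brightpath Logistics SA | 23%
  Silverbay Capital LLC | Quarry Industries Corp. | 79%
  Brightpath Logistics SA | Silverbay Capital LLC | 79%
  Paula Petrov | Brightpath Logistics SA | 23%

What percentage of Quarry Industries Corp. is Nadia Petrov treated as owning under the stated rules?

By parent–child attribution (R3), Nadia Petrov is treated as also owning Paula Petrov's interest in Brightpath Logistics SA, giving 23% + 23% = 46%.
Chain via Brightpath Logistics SA → Silverbay Capital LLC (R1): 46% × 79% × 79% = 28.7086% of Quarry Industries Corp.

28.7086%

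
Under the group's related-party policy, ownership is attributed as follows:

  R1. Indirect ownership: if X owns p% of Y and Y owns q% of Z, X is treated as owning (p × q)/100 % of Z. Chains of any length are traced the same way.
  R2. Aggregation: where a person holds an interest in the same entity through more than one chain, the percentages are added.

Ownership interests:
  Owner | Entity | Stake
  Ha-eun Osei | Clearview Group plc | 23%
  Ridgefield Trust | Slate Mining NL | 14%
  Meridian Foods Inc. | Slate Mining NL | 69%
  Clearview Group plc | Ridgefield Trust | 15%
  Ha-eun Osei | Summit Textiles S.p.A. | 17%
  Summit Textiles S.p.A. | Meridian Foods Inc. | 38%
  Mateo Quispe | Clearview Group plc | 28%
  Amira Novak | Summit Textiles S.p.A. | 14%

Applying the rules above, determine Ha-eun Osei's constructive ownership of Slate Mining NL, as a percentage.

4.9404%

Chain via Summit Textiles S.p.A. → Meridian Foods Inc. (R1): 17% × 38% × 69% = 4.4574% of Slate Mining NL.
Chain via Clearview Group plc → Ridgefield Trust (R1): 23% × 15% × 14% = 0.483% of Slate Mining NL.
Aggregating (R2): 4.4574% + 0.483% = 4.9404%.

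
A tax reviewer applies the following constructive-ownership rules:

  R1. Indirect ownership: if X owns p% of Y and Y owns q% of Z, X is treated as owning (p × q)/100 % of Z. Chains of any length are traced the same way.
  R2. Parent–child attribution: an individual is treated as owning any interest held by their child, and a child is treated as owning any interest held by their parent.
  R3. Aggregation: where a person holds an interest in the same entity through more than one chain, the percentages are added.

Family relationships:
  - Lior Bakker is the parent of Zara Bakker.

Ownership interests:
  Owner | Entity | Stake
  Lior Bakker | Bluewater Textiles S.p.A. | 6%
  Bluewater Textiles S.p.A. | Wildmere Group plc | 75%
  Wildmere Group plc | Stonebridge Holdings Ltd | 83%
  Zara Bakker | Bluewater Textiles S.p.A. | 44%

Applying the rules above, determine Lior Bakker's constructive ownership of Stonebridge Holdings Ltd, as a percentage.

31.125%

By parent–child attribution (R2), Lior Bakker is treated as also owning Zara Bakker's interest in Bluewater Textiles S.p.A, giving 6% + 44% = 50%.
Chain via Bluewater Textiles S.p.A. → Wildmere Group plc (R1): 50% × 75% × 83% = 31.125% of Stonebridge Holdings Ltd.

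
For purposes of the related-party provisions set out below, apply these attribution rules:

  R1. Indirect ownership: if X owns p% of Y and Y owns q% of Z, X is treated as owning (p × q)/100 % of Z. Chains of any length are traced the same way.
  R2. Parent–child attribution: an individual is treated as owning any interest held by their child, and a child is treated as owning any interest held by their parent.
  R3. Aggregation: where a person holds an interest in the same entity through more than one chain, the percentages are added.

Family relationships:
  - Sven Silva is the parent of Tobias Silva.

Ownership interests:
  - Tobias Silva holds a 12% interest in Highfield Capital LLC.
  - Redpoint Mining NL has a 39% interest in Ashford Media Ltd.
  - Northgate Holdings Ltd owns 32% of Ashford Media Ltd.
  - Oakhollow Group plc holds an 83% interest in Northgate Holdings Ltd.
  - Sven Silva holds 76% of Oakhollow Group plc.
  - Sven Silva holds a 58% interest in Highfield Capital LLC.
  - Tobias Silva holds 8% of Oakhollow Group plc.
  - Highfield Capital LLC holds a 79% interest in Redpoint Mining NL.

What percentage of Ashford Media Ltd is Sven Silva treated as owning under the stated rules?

43.8774%

By parent–child attribution (R2), Sven Silva is treated as also owning Tobias Silva's interest in Oakhollow Group plc, giving 76% + 8% = 84%.
By parent–child attribution (R2), Sven Silva is treated as also owning Tobias Silva's interest in Highfield Capital LLC, giving 58% + 12% = 70%.
Chain via Oakhollow Group plc → Northgate Holdings Ltd (R1): 84% × 83% × 32% = 22.3104% of Ashford Media Ltd.
Chain via Highfield Capital LLC → Redpoint Mining NL (R1): 70% × 79% × 39% = 21.567% of Ashford Media Ltd.
Aggregating (R3): 22.3104% + 21.567% = 43.8774%.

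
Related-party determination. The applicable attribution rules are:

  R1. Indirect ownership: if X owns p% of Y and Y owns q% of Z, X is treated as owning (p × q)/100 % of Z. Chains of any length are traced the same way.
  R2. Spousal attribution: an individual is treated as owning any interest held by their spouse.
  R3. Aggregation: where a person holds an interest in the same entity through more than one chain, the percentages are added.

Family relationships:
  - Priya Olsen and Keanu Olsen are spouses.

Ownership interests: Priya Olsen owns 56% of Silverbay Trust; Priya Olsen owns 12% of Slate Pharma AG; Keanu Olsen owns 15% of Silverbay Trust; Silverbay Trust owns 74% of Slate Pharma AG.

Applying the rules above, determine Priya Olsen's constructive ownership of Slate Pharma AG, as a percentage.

By spousal attribution (R2), Priya Olsen is treated as also owning Keanu Olsen's interest in Silverbay Trust, giving 56% + 15% = 71%.
Chain via Silverbay Trust (R1): 71% × 74% = 52.54% of Slate Pharma AG.
Direct interest in Slate Pharma AG: 12%.
Aggregating (R3): 52.54% + 12% = 64.54%.

64.54%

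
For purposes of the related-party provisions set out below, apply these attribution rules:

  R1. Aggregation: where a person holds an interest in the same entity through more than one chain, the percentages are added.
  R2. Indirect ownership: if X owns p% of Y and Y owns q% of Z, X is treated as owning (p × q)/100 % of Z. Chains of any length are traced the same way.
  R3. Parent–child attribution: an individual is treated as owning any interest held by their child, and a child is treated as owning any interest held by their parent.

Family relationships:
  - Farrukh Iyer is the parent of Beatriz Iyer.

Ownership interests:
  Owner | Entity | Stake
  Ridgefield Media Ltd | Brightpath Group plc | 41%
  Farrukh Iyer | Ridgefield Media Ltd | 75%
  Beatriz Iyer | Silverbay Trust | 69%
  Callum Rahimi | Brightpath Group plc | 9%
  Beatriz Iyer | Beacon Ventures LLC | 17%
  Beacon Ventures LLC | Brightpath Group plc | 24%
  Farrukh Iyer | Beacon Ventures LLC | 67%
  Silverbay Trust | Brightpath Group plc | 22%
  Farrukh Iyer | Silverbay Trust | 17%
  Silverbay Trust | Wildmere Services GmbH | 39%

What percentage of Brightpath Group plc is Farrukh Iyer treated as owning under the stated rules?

69.83%

By parent–child attribution (R3), Farrukh Iyer is treated as also owning Beatriz Iyer's interest in Beacon Ventures LLC, giving 67% + 17% = 84%.
By parent–child attribution (R3), Farrukh Iyer is treated as also owning Beatriz Iyer's interest in Silverbay Trust, giving 17% + 69% = 86%.
Chain via Ridgefield Media Ltd (R2): 75% × 41% = 30.75% of Brightpath Group plc.
Chain via Beacon Ventures LLC (R2): 84% × 24% = 20.16% of Brightpath Group plc.
Chain via Silverbay Trust (R2): 86% × 22% = 18.92% of Brightpath Group plc.
Aggregating (R1): 30.75% + 20.16% + 18.92% = 69.83%.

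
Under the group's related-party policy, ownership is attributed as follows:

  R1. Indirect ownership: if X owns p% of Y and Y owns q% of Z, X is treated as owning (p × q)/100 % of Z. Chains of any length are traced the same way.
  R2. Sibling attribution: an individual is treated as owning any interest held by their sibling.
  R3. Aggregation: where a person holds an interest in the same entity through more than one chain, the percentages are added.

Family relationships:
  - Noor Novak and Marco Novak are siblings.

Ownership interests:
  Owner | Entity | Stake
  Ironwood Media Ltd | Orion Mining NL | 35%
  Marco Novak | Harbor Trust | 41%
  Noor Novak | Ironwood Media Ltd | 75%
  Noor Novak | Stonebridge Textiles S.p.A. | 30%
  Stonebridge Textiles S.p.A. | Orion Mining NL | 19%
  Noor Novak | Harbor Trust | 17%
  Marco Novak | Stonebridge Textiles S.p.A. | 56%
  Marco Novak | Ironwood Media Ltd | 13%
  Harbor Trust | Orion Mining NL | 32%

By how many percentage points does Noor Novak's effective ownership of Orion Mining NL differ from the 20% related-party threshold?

45.7

By sibling attribution (R2), Noor Novak is treated as also owning Marco Novak's interest in Ironwood Media Ltd, giving 75% + 13% = 88%.
By sibling attribution (R2), Noor Novak is treated as also owning Marco Novak's interest in Harbor Trust, giving 17% + 41% = 58%.
By sibling attribution (R2), Noor Novak is treated as also owning Marco Novak's interest in Stonebridge Textiles S.p.A, giving 30% + 56% = 86%.
Chain via Ironwood Media Ltd (R1): 88% × 35% = 30.8% of Orion Mining NL.
Chain via Harbor Trust (R1): 58% × 32% = 18.56% of Orion Mining NL.
Chain via Stonebridge Textiles S.p.A. (R1): 86% × 19% = 16.34% of Orion Mining NL.
Aggregating (R3): 30.8% + 18.56% + 16.34% = 65.7%.
65.7% exceeds the 20% threshold by 45.7 percentage points.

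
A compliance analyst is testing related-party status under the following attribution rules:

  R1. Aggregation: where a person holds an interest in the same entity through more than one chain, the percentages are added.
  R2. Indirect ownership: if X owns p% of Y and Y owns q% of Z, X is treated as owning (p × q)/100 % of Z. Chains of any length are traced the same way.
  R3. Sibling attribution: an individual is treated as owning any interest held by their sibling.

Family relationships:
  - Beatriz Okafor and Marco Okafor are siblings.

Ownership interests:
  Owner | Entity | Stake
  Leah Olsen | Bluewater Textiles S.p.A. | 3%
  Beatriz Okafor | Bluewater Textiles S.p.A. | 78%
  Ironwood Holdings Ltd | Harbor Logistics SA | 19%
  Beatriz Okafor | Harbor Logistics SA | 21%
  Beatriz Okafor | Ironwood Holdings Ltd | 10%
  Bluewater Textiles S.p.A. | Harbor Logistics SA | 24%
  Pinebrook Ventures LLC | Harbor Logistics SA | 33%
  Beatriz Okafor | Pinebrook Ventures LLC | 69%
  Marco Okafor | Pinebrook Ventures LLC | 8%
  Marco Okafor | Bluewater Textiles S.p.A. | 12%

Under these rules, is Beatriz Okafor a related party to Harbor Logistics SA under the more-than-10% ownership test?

Yes

By sibling attribution (R3), Beatriz Okafor is treated as also owning Marco Okafor's interest in Pinebrook Ventures LLC, giving 69% + 8% = 77%.
By sibling attribution (R3), Beatriz Okafor is treated as also owning Marco Okafor's interest in Bluewater Textiles S.p.A, giving 78% + 12% = 90%.
Chain via Ironwood Holdings Ltd (R2): 10% × 19% = 1.9% of Harbor Logistics SA.
Chain via Pinebrook Ventures LLC (R2): 77% × 33% = 25.41% of Harbor Logistics SA.
Chain via Bluewater Textiles S.p.A. (R2): 90% × 24% = 21.6% of Harbor Logistics SA.
Direct interest in Harbor Logistics SA: 21%.
Aggregating (R1): 1.9% + 25.41% + 21.6% + 21% = 69.91%.
69.91% exceeds the 10% threshold, so Beatriz is a related party to Harbor Logistics SA.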